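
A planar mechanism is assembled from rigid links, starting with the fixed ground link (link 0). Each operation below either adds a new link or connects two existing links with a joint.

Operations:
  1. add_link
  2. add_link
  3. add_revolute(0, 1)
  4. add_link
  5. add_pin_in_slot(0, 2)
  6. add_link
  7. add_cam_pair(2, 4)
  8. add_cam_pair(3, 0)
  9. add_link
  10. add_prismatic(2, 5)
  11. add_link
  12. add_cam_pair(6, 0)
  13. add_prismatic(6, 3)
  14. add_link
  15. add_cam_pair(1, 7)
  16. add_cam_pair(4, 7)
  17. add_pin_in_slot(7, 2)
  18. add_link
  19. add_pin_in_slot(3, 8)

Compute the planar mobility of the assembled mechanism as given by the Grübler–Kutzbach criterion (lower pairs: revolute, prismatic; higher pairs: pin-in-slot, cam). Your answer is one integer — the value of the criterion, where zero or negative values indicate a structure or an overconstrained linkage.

ground; <1,0,0>
#1 <2,0,0>
#2 <3,0,0>
R:0↔1 J1 <3,1,0>
#3 <4,1,0>
PS:0↔2 J2 <4,1,1>
#4 <5,1,1>
C:2↔4 J2 <5,1,2>
C:3↔0 J2 <5,1,3>
#5 <6,1,3>
P:2↔5 J1 <6,2,3>
#6 <7,2,3>
C:6↔0 J2 <7,2,4>
P:6↔3 J1 <7,3,4>
#7 <8,3,4>
C:1↔7 J2 <8,3,5>
C:4↔7 J2 <8,3,6>
PS:7↔2 J2 <8,3,7>
#8 <9,3,7>
PS:3↔8 J2 <9,3,8>
3×8 − 2×3 − 1×8 = 10

M = 10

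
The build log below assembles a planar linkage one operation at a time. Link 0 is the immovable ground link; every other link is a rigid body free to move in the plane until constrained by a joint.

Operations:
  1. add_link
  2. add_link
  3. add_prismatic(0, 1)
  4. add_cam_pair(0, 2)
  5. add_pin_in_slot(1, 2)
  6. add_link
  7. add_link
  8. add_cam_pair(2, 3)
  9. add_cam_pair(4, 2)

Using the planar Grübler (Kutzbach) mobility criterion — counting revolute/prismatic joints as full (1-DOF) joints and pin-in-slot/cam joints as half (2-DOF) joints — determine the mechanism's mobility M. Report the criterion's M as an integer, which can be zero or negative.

M = 6

L=1 J1=0 J2=0
add link → L=2 J1=0 J2=0
add link → L=3 J1=0 J2=0
P@0,1 dof=1 J1 → L=3 J1=1 J2=0
C@0,2 dof=2 J2 → L=3 J1=1 J2=1
PS@1,2 dof=2 J2 → L=3 J1=1 J2=2
add link → L=4 J1=1 J2=2
add link → L=5 J1=1 J2=2
C@2,3 dof=2 J2 → L=5 J1=1 J2=3
C@4,2 dof=2 J2 → L=5 J1=1 J2=4
M=3(L−1)−2J1−J2=3·4−2·1−4=6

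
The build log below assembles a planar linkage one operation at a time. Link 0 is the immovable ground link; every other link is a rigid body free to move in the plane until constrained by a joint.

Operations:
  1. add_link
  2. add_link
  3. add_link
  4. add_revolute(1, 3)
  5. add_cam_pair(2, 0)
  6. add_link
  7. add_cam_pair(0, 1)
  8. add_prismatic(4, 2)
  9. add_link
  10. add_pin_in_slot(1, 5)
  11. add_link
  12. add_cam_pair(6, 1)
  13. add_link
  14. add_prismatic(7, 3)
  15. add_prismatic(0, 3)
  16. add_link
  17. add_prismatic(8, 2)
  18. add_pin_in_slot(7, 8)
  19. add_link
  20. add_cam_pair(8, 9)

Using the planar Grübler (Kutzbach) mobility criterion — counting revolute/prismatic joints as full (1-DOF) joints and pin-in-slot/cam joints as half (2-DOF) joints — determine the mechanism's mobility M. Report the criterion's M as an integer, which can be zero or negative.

M = 11

link 0 = ground. State L|J1|J2 = 1|0|0
+link1  2|0|0
+link2  3|0|0
+link3  4|0|0
R(1,3) f=1→J1  4|1|0
C(2,0) f=2→J2  4|1|1
+link4  5|1|1
C(0,1) f=2→J2  5|1|2
P(4,2) f=1→J1  5|2|2
+link5  6|2|2
PS(1,5) f=2→J2  6|2|3
+link6  7|2|3
C(6,1) f=2→J2  7|2|4
+link7  8|2|4
P(7,3) f=1→J1  8|3|4
P(0,3) f=1→J1  8|4|4
+link8  9|4|4
P(8,2) f=1→J1  9|5|4
PS(7,8) f=2→J2  9|5|5
+link9  10|5|5
C(8,9) f=2→J2  10|5|6
M = 3(10−1)−2·5−6 = 27−10−6 = 11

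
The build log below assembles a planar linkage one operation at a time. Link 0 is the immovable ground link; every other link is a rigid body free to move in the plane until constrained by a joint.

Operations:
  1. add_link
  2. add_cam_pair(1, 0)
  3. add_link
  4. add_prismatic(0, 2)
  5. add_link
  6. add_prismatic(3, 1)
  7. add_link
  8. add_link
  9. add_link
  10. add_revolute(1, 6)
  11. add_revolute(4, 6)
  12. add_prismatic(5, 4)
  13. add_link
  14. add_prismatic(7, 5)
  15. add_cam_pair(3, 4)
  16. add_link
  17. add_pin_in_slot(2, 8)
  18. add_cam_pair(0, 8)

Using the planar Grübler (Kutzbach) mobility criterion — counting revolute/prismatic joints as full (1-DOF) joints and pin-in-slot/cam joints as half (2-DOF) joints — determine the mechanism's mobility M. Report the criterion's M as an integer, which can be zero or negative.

[1;0;0] (link 0 is ground)
L+ [2;0;0]
C(1,0)∈J2 [2;0;1]
L+ [3;0;1]
P(0,2)∈J1 [3;1;1]
L+ [4;1;1]
P(3,1)∈J1 [4;2;1]
L+ [5;2;1]
L+ [6;2;1]
L+ [7;2;1]
R(1,6)∈J1 [7;3;1]
R(4,6)∈J1 [7;4;1]
P(5,4)∈J1 [7;5;1]
L+ [8;5;1]
P(7,5)∈J1 [8;6;1]
C(3,4)∈J2 [8;6;2]
L+ [9;6;2]
PS(2,8)∈J2 [9;6;3]
C(0,8)∈J2 [9;6;4]
mobility = 24 − 12 − 4 = 8

M = 8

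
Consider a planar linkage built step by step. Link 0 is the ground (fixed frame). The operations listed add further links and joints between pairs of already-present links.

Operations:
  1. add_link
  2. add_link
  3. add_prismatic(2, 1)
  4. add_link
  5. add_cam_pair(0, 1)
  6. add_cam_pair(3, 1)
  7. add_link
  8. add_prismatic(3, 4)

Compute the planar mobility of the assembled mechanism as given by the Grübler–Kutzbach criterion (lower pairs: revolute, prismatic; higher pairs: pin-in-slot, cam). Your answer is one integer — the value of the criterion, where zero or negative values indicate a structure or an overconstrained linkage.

M = 6

[1;0;0] (link 0 is ground)
L+ [2;0;0]
L+ [3;0;0]
P(2,1)∈J1 [3;1;0]
L+ [4;1;0]
C(0,1)∈J2 [4;1;1]
C(3,1)∈J2 [4;1;2]
L+ [5;1;2]
P(3,4)∈J1 [5;2;2]
mobility = 12 − 4 − 2 = 6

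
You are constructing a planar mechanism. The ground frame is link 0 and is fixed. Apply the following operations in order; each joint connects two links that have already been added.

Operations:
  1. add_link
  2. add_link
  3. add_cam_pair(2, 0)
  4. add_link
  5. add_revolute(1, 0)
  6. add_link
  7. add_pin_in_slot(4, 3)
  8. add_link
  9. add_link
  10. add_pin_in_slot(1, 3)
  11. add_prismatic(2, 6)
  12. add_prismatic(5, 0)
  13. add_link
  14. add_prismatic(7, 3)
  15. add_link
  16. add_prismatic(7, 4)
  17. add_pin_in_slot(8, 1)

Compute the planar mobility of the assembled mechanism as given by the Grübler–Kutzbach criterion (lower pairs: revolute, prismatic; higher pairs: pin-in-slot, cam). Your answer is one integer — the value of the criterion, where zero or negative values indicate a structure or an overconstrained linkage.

M = 10

ground; <1,0,0>
#1 <2,0,0>
#2 <3,0,0>
C:2↔0 J2 <3,0,1>
#3 <4,0,1>
R:1↔0 J1 <4,1,1>
#4 <5,1,1>
PS:4↔3 J2 <5,1,2>
#5 <6,1,2>
#6 <7,1,2>
PS:1↔3 J2 <7,1,3>
P:2↔6 J1 <7,2,3>
P:5↔0 J1 <7,3,3>
#7 <8,3,3>
P:7↔3 J1 <8,4,3>
#8 <9,4,3>
P:7↔4 J1 <9,5,3>
PS:8↔1 J2 <9,5,4>
3×8 − 2×5 − 1×4 = 10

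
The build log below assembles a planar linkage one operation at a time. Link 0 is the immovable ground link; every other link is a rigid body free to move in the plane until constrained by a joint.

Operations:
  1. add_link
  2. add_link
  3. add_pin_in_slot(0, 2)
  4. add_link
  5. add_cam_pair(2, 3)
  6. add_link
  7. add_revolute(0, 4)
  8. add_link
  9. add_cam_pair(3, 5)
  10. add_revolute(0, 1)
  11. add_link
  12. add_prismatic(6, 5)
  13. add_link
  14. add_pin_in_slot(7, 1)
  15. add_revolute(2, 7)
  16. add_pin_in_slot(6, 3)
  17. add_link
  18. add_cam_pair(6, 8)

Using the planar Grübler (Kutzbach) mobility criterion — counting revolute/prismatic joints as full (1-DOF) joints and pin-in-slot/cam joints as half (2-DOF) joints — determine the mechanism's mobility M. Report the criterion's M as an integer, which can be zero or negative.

link 0 = ground. State L|J1|J2 = 1|0|0
+link1  2|0|0
+link2  3|0|0
PS(0,2) f=2→J2  3|0|1
+link3  4|0|1
C(2,3) f=2→J2  4|0|2
+link4  5|0|2
R(0,4) f=1→J1  5|1|2
+link5  6|1|2
C(3,5) f=2→J2  6|1|3
R(0,1) f=1→J1  6|2|3
+link6  7|2|3
P(6,5) f=1→J1  7|3|3
+link7  8|3|3
PS(7,1) f=2→J2  8|3|4
R(2,7) f=1→J1  8|4|4
PS(6,3) f=2→J2  8|4|5
+link8  9|4|5
C(6,8) f=2→J2  9|4|6
M = 3(9−1)−2·4−6 = 24−8−6 = 10

M = 10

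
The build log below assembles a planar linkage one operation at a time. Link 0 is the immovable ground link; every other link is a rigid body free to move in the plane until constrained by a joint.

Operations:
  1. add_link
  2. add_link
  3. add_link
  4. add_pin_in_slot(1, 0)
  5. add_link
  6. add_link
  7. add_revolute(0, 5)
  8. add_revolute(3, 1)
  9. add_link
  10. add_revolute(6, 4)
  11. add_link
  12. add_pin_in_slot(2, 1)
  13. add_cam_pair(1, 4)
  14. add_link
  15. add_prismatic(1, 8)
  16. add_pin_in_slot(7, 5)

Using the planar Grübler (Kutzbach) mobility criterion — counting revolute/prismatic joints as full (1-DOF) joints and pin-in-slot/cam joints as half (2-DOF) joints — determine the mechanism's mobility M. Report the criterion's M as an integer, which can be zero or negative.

M = 12

(L,J1,J2)=(1,0,0); link0 fixed
link1: (2,0,0)
link2: (3,0,0)
link3: (4,0,0)
PS 1-0 [J2]: (4,0,1)
link4: (5,0,1)
link5: (6,0,1)
R 0-5 [J1]: (6,1,1)
R 3-1 [J1]: (6,2,1)
link6: (7,2,1)
R 6-4 [J1]: (7,3,1)
link7: (8,3,1)
PS 2-1 [J2]: (8,3,2)
C 1-4 [J2]: (8,3,3)
link8: (9,3,3)
P 1-8 [J1]: (9,4,3)
PS 7-5 [J2]: (9,4,4)
Grübler: 3·8 − 2·4 − 4 = 12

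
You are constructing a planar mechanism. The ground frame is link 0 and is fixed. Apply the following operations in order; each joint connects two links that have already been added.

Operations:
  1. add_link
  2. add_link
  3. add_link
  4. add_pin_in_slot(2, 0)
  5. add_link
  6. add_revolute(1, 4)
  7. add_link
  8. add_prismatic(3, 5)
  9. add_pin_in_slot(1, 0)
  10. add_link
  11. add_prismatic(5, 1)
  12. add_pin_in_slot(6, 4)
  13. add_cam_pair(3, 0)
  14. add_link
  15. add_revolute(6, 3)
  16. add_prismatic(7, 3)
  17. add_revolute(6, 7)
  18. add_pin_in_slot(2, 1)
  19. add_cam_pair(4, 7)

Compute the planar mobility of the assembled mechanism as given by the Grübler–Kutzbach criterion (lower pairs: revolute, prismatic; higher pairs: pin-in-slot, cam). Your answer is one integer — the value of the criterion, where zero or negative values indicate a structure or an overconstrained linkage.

M = 3

ground; <1,0,0>
#1 <2,0,0>
#2 <3,0,0>
#3 <4,0,0>
PS:2↔0 J2 <4,0,1>
#4 <5,0,1>
R:1↔4 J1 <5,1,1>
#5 <6,1,1>
P:3↔5 J1 <6,2,1>
PS:1↔0 J2 <6,2,2>
#6 <7,2,2>
P:5↔1 J1 <7,3,2>
PS:6↔4 J2 <7,3,3>
C:3↔0 J2 <7,3,4>
#7 <8,3,4>
R:6↔3 J1 <8,4,4>
P:7↔3 J1 <8,5,4>
R:6↔7 J1 <8,6,4>
PS:2↔1 J2 <8,6,5>
C:4↔7 J2 <8,6,6>
3×7 − 2×6 − 1×6 = 3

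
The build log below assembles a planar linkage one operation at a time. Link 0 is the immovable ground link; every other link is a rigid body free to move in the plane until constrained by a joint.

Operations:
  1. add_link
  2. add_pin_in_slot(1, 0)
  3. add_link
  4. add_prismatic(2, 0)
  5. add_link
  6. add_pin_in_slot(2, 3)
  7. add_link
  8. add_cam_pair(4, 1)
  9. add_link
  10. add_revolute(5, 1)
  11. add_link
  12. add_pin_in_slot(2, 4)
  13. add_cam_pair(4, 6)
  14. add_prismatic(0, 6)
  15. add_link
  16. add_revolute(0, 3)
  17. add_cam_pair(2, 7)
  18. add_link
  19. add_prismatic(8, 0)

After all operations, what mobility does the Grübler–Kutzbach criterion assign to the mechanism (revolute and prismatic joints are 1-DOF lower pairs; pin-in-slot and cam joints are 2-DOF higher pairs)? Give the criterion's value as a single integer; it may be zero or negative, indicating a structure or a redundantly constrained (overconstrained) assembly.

(L,J1,J2)=(1,0,0); link0 fixed
link1: (2,0,0)
PS 1-0 [J2]: (2,0,1)
link2: (3,0,1)
P 2-0 [J1]: (3,1,1)
link3: (4,1,1)
PS 2-3 [J2]: (4,1,2)
link4: (5,1,2)
C 4-1 [J2]: (5,1,3)
link5: (6,1,3)
R 5-1 [J1]: (6,2,3)
link6: (7,2,3)
PS 2-4 [J2]: (7,2,4)
C 4-6 [J2]: (7,2,5)
P 0-6 [J1]: (7,3,5)
link7: (8,3,5)
R 0-3 [J1]: (8,4,5)
C 2-7 [J2]: (8,4,6)
link8: (9,4,6)
P 8-0 [J1]: (9,5,6)
Grübler: 3·8 − 2·5 − 6 = 8

M = 8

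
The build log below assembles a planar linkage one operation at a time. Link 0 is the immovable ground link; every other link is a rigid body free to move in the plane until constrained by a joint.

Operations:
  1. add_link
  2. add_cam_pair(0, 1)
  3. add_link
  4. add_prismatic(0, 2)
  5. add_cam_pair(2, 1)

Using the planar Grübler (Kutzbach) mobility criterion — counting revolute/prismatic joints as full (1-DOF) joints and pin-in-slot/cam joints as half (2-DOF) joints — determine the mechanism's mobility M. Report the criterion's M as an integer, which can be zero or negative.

M = 2

L=1 J1=0 J2=0
add link → L=2 J1=0 J2=0
C@0,1 dof=2 J2 → L=2 J1=0 J2=1
add link → L=3 J1=0 J2=1
P@0,2 dof=1 J1 → L=3 J1=1 J2=1
C@2,1 dof=2 J2 → L=3 J1=1 J2=2
M=3(L−1)−2J1−J2=3·2−2·1−2=2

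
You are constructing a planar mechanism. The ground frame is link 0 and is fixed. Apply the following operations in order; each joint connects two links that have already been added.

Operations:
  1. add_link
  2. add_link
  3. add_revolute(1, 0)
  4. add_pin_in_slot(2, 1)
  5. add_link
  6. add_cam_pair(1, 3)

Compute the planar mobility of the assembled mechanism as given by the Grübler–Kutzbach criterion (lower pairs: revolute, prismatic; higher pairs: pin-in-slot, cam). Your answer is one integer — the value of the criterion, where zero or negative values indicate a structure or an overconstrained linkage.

M = 5

(L,J1,J2)=(1,0,0); link0 fixed
link1: (2,0,0)
link2: (3,0,0)
R 1-0 [J1]: (3,1,0)
PS 2-1 [J2]: (3,1,1)
link3: (4,1,1)
C 1-3 [J2]: (4,1,2)
Grübler: 3·3 − 2·1 − 2 = 5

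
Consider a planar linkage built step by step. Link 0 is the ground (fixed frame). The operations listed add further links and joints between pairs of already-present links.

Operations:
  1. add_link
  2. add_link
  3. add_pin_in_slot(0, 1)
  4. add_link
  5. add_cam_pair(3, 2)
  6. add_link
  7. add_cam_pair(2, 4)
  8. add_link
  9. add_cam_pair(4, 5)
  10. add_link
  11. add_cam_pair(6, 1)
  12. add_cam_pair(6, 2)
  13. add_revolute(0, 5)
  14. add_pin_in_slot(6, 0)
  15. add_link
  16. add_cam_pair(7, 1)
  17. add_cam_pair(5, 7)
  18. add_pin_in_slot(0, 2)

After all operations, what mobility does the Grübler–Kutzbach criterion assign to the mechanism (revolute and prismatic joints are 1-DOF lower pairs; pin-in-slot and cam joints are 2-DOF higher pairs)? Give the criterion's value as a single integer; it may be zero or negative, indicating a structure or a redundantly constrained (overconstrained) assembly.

L=1 J1=0 J2=0
add link → L=2 J1=0 J2=0
add link → L=3 J1=0 J2=0
PS@0,1 dof=2 J2 → L=3 J1=0 J2=1
add link → L=4 J1=0 J2=1
C@3,2 dof=2 J2 → L=4 J1=0 J2=2
add link → L=5 J1=0 J2=2
C@2,4 dof=2 J2 → L=5 J1=0 J2=3
add link → L=6 J1=0 J2=3
C@4,5 dof=2 J2 → L=6 J1=0 J2=4
add link → L=7 J1=0 J2=4
C@6,1 dof=2 J2 → L=7 J1=0 J2=5
C@6,2 dof=2 J2 → L=7 J1=0 J2=6
R@0,5 dof=1 J1 → L=7 J1=1 J2=6
PS@6,0 dof=2 J2 → L=7 J1=1 J2=7
add link → L=8 J1=1 J2=7
C@7,1 dof=2 J2 → L=8 J1=1 J2=8
C@5,7 dof=2 J2 → L=8 J1=1 J2=9
PS@0,2 dof=2 J2 → L=8 J1=1 J2=10
M=3(L−1)−2J1−J2=3·7−2·1−10=9

M = 9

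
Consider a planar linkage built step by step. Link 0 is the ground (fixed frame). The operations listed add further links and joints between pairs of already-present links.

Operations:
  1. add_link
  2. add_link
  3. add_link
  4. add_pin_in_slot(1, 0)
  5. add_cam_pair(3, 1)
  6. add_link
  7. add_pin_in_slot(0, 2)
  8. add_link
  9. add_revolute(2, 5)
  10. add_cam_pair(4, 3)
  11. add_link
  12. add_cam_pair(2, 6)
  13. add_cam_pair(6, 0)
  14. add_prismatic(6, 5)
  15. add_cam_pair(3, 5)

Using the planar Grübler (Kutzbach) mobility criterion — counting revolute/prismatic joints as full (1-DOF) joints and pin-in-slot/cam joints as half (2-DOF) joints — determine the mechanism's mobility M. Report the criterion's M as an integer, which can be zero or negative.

link 0 = ground. State L|J1|J2 = 1|0|0
+link1  2|0|0
+link2  3|0|0
+link3  4|0|0
PS(1,0) f=2→J2  4|0|1
C(3,1) f=2→J2  4|0|2
+link4  5|0|2
PS(0,2) f=2→J2  5|0|3
+link5  6|0|3
R(2,5) f=1→J1  6|1|3
C(4,3) f=2→J2  6|1|4
+link6  7|1|4
C(2,6) f=2→J2  7|1|5
C(6,0) f=2→J2  7|1|6
P(6,5) f=1→J1  7|2|6
C(3,5) f=2→J2  7|2|7
M = 3(7−1)−2·2−7 = 18−4−7 = 7

M = 7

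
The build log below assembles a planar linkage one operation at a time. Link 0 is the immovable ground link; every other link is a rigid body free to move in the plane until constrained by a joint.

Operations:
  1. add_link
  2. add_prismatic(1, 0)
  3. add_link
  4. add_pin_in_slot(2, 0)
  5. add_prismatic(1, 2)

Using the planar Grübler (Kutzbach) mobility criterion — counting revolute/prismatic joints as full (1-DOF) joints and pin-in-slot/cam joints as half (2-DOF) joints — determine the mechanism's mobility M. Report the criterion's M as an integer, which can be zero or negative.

M = 1

L=1 J1=0 J2=0
add link → L=2 J1=0 J2=0
P@1,0 dof=1 J1 → L=2 J1=1 J2=0
add link → L=3 J1=1 J2=0
PS@2,0 dof=2 J2 → L=3 J1=1 J2=1
P@1,2 dof=1 J1 → L=3 J1=2 J2=1
M=3(L−1)−2J1−J2=3·2−2·2−1=1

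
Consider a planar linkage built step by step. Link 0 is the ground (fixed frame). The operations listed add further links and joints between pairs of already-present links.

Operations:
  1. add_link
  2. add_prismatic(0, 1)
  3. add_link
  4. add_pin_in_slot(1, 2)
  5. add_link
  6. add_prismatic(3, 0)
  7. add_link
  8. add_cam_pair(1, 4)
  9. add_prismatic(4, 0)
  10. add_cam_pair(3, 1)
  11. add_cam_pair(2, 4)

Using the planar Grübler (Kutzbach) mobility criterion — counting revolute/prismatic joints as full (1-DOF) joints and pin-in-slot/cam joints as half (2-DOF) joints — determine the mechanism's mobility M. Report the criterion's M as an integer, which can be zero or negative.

M = 2

link 0 = ground. State L|J1|J2 = 1|0|0
+link1  2|0|0
P(0,1) f=1→J1  2|1|0
+link2  3|1|0
PS(1,2) f=2→J2  3|1|1
+link3  4|1|1
P(3,0) f=1→J1  4|2|1
+link4  5|2|1
C(1,4) f=2→J2  5|2|2
P(4,0) f=1→J1  5|3|2
C(3,1) f=2→J2  5|3|3
C(2,4) f=2→J2  5|3|4
M = 3(5−1)−2·3−4 = 12−6−4 = 2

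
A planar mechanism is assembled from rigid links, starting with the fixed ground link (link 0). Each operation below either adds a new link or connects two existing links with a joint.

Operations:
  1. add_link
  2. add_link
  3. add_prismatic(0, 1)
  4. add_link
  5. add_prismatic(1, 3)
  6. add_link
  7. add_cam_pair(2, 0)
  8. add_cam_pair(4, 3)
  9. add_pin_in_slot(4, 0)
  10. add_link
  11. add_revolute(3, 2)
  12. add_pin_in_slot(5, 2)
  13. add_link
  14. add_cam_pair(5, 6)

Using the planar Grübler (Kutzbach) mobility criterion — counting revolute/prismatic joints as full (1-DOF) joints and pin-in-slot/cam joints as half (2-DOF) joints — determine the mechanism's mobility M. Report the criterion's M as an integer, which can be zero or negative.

link 0 = ground. State L|J1|J2 = 1|0|0
+link1  2|0|0
+link2  3|0|0
P(0,1) f=1→J1  3|1|0
+link3  4|1|0
P(1,3) f=1→J1  4|2|0
+link4  5|2|0
C(2,0) f=2→J2  5|2|1
C(4,3) f=2→J2  5|2|2
PS(4,0) f=2→J2  5|2|3
+link5  6|2|3
R(3,2) f=1→J1  6|3|3
PS(5,2) f=2→J2  6|3|4
+link6  7|3|4
C(5,6) f=2→J2  7|3|5
M = 3(7−1)−2·3−5 = 18−6−5 = 7

M = 7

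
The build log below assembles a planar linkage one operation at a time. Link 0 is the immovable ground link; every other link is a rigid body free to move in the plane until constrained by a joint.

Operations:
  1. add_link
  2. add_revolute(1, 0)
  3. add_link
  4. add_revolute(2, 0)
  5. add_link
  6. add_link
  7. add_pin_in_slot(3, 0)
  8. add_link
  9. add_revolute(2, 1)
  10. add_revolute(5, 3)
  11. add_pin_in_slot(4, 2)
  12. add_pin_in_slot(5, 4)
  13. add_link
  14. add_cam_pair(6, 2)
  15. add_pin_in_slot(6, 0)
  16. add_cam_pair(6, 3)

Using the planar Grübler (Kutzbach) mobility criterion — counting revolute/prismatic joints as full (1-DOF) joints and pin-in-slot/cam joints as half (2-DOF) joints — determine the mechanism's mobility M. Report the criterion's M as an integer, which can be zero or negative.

[1;0;0] (link 0 is ground)
L+ [2;0;0]
R(1,0)∈J1 [2;1;0]
L+ [3;1;0]
R(2,0)∈J1 [3;2;0]
L+ [4;2;0]
L+ [5;2;0]
PS(3,0)∈J2 [5;2;1]
L+ [6;2;1]
R(2,1)∈J1 [6;3;1]
R(5,3)∈J1 [6;4;1]
PS(4,2)∈J2 [6;4;2]
PS(5,4)∈J2 [6;4;3]
L+ [7;4;3]
C(6,2)∈J2 [7;4;4]
PS(6,0)∈J2 [7;4;5]
C(6,3)∈J2 [7;4;6]
mobility = 18 − 8 − 6 = 4

M = 4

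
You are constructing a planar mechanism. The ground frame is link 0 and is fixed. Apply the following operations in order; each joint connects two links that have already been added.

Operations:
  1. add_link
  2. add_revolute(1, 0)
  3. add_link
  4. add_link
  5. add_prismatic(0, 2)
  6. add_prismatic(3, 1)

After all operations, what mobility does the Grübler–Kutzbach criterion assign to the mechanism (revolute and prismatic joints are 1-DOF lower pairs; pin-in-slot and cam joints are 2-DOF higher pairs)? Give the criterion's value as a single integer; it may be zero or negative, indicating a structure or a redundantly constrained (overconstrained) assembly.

L=1 J1=0 J2=0
add link → L=2 J1=0 J2=0
R@1,0 dof=1 J1 → L=2 J1=1 J2=0
add link → L=3 J1=1 J2=0
add link → L=4 J1=1 J2=0
P@0,2 dof=1 J1 → L=4 J1=2 J2=0
P@3,1 dof=1 J1 → L=4 J1=3 J2=0
M=3(L−1)−2J1−J2=3·3−2·3−0=3

M = 3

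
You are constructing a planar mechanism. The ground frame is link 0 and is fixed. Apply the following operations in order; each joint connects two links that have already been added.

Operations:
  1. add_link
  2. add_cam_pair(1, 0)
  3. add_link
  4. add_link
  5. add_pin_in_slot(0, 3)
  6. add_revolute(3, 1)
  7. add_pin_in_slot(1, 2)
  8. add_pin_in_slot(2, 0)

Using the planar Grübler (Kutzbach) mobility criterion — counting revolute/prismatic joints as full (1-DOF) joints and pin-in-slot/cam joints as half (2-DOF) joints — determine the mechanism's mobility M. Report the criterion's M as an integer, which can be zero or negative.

L=1 J1=0 J2=0
add link → L=2 J1=0 J2=0
C@1,0 dof=2 J2 → L=2 J1=0 J2=1
add link → L=3 J1=0 J2=1
add link → L=4 J1=0 J2=1
PS@0,3 dof=2 J2 → L=4 J1=0 J2=2
R@3,1 dof=1 J1 → L=4 J1=1 J2=2
PS@1,2 dof=2 J2 → L=4 J1=1 J2=3
PS@2,0 dof=2 J2 → L=4 J1=1 J2=4
M=3(L−1)−2J1−J2=3·3−2·1−4=3

M = 3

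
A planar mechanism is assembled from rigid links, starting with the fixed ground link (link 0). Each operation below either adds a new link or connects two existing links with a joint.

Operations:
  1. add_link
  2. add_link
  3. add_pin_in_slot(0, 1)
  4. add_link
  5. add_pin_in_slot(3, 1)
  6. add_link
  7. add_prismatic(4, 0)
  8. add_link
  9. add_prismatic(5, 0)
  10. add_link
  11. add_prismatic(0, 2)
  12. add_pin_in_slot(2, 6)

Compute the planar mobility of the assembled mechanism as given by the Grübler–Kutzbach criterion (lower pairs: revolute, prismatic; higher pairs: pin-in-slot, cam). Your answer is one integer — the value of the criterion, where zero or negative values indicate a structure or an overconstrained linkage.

M = 9

(L,J1,J2)=(1,0,0); link0 fixed
link1: (2,0,0)
link2: (3,0,0)
PS 0-1 [J2]: (3,0,1)
link3: (4,0,1)
PS 3-1 [J2]: (4,0,2)
link4: (5,0,2)
P 4-0 [J1]: (5,1,2)
link5: (6,1,2)
P 5-0 [J1]: (6,2,2)
link6: (7,2,2)
P 0-2 [J1]: (7,3,2)
PS 2-6 [J2]: (7,3,3)
Grübler: 3·6 − 2·3 − 3 = 9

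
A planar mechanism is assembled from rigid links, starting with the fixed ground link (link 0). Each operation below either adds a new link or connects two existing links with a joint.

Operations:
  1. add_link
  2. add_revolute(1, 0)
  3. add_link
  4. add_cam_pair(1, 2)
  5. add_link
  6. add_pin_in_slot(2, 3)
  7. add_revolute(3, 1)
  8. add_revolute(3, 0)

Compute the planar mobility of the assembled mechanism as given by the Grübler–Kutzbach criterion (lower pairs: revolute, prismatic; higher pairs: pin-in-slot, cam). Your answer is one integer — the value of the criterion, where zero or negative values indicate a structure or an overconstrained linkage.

[1;0;0] (link 0 is ground)
L+ [2;0;0]
R(1,0)∈J1 [2;1;0]
L+ [3;1;0]
C(1,2)∈J2 [3;1;1]
L+ [4;1;1]
PS(2,3)∈J2 [4;1;2]
R(3,1)∈J1 [4;2;2]
R(3,0)∈J1 [4;3;2]
mobility = 9 − 6 − 2 = 1

M = 1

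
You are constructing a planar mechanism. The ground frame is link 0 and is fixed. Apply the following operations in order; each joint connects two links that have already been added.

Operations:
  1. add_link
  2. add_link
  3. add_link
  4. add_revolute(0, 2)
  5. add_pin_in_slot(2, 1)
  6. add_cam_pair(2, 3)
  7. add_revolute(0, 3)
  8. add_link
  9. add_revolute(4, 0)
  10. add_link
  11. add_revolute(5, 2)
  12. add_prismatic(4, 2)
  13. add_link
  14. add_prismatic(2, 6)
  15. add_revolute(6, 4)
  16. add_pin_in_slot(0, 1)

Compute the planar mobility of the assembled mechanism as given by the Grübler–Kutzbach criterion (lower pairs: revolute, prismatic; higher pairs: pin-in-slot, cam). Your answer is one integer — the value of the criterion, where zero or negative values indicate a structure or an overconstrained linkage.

M = 1

(L,J1,J2)=(1,0,0); link0 fixed
link1: (2,0,0)
link2: (3,0,0)
link3: (4,0,0)
R 0-2 [J1]: (4,1,0)
PS 2-1 [J2]: (4,1,1)
C 2-3 [J2]: (4,1,2)
R 0-3 [J1]: (4,2,2)
link4: (5,2,2)
R 4-0 [J1]: (5,3,2)
link5: (6,3,2)
R 5-2 [J1]: (6,4,2)
P 4-2 [J1]: (6,5,2)
link6: (7,5,2)
P 2-6 [J1]: (7,6,2)
R 6-4 [J1]: (7,7,2)
PS 0-1 [J2]: (7,7,3)
Grübler: 3·6 − 2·7 − 3 = 1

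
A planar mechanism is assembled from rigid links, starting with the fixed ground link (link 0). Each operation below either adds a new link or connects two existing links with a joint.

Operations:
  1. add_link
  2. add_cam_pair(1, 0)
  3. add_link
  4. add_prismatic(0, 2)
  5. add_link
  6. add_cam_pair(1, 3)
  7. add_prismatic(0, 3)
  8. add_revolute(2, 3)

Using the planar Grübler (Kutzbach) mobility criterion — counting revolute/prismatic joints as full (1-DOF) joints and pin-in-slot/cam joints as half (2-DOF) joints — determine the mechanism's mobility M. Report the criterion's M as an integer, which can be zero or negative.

L=1 J1=0 J2=0
add link → L=2 J1=0 J2=0
C@1,0 dof=2 J2 → L=2 J1=0 J2=1
add link → L=3 J1=0 J2=1
P@0,2 dof=1 J1 → L=3 J1=1 J2=1
add link → L=4 J1=1 J2=1
C@1,3 dof=2 J2 → L=4 J1=1 J2=2
P@0,3 dof=1 J1 → L=4 J1=2 J2=2
R@2,3 dof=1 J1 → L=4 J1=3 J2=2
M=3(L−1)−2J1−J2=3·3−2·3−2=1

M = 1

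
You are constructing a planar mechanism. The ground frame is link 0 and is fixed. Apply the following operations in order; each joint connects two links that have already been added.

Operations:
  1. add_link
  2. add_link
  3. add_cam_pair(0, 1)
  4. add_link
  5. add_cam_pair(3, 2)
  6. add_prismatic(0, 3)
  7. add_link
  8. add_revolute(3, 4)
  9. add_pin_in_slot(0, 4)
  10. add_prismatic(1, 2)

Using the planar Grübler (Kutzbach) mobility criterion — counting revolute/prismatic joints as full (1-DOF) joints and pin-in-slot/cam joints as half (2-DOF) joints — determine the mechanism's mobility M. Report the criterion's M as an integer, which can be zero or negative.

[1;0;0] (link 0 is ground)
L+ [2;0;0]
L+ [3;0;0]
C(0,1)∈J2 [3;0;1]
L+ [4;0;1]
C(3,2)∈J2 [4;0;2]
P(0,3)∈J1 [4;1;2]
L+ [5;1;2]
R(3,4)∈J1 [5;2;2]
PS(0,4)∈J2 [5;2;3]
P(1,2)∈J1 [5;3;3]
mobility = 12 − 6 − 3 = 3

M = 3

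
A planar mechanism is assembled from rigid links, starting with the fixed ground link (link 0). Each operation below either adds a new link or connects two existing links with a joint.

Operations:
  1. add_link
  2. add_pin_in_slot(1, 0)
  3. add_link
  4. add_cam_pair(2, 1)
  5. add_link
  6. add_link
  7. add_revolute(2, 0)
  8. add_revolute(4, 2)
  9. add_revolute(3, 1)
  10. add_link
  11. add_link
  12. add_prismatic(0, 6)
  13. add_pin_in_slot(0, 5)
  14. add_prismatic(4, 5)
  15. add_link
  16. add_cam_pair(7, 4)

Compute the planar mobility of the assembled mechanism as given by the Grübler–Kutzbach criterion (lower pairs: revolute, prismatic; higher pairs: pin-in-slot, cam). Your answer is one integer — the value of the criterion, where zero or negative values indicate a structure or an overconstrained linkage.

L=1 J1=0 J2=0
add link → L=2 J1=0 J2=0
PS@1,0 dof=2 J2 → L=2 J1=0 J2=1
add link → L=3 J1=0 J2=1
C@2,1 dof=2 J2 → L=3 J1=0 J2=2
add link → L=4 J1=0 J2=2
add link → L=5 J1=0 J2=2
R@2,0 dof=1 J1 → L=5 J1=1 J2=2
R@4,2 dof=1 J1 → L=5 J1=2 J2=2
R@3,1 dof=1 J1 → L=5 J1=3 J2=2
add link → L=6 J1=3 J2=2
add link → L=7 J1=3 J2=2
P@0,6 dof=1 J1 → L=7 J1=4 J2=2
PS@0,5 dof=2 J2 → L=7 J1=4 J2=3
P@4,5 dof=1 J1 → L=7 J1=5 J2=3
add link → L=8 J1=5 J2=3
C@7,4 dof=2 J2 → L=8 J1=5 J2=4
M=3(L−1)−2J1−J2=3·7−2·5−4=7

M = 7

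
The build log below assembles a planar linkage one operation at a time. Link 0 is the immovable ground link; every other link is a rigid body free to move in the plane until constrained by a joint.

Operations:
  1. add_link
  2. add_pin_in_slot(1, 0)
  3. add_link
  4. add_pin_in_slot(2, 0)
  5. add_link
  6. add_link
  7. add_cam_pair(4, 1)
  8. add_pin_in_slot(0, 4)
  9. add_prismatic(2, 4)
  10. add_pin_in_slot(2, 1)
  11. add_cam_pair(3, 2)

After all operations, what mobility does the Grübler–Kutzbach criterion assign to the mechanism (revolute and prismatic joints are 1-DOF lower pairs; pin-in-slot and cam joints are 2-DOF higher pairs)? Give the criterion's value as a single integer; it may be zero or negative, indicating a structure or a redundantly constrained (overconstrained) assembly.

M = 4

link 0 = ground. State L|J1|J2 = 1|0|0
+link1  2|0|0
PS(1,0) f=2→J2  2|0|1
+link2  3|0|1
PS(2,0) f=2→J2  3|0|2
+link3  4|0|2
+link4  5|0|2
C(4,1) f=2→J2  5|0|3
PS(0,4) f=2→J2  5|0|4
P(2,4) f=1→J1  5|1|4
PS(2,1) f=2→J2  5|1|5
C(3,2) f=2→J2  5|1|6
M = 3(5−1)−2·1−6 = 12−2−6 = 4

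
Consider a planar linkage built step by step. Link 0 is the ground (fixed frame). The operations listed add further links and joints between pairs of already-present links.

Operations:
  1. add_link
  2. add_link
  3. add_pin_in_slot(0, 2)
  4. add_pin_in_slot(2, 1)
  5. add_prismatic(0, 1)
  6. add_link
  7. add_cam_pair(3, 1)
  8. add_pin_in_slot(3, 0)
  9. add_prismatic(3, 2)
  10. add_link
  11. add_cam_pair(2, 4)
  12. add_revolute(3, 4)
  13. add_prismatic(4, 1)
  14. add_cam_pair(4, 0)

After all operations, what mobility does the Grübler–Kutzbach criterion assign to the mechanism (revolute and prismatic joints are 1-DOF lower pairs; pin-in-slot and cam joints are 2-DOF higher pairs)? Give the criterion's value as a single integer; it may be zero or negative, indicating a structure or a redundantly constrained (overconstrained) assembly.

link 0 = ground. State L|J1|J2 = 1|0|0
+link1  2|0|0
+link2  3|0|0
PS(0,2) f=2→J2  3|0|1
PS(2,1) f=2→J2  3|0|2
P(0,1) f=1→J1  3|1|2
+link3  4|1|2
C(3,1) f=2→J2  4|1|3
PS(3,0) f=2→J2  4|1|4
P(3,2) f=1→J1  4|2|4
+link4  5|2|4
C(2,4) f=2→J2  5|2|5
R(3,4) f=1→J1  5|3|5
P(4,1) f=1→J1  5|4|5
C(4,0) f=2→J2  5|4|6
M = 3(5−1)−2·4−6 = 12−8−6 = -2

M = -2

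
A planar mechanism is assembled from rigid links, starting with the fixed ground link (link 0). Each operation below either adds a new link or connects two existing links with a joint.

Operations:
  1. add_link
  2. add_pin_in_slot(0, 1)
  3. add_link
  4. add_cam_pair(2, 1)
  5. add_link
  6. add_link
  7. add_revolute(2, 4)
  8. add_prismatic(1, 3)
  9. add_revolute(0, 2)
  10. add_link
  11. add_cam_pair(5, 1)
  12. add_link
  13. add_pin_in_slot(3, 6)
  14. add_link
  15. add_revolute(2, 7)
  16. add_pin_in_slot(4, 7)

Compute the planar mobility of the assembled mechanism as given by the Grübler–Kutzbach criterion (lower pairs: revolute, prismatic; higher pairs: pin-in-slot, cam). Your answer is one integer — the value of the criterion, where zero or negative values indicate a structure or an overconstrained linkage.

L=1 J1=0 J2=0
add link → L=2 J1=0 J2=0
PS@0,1 dof=2 J2 → L=2 J1=0 J2=1
add link → L=3 J1=0 J2=1
C@2,1 dof=2 J2 → L=3 J1=0 J2=2
add link → L=4 J1=0 J2=2
add link → L=5 J1=0 J2=2
R@2,4 dof=1 J1 → L=5 J1=1 J2=2
P@1,3 dof=1 J1 → L=5 J1=2 J2=2
R@0,2 dof=1 J1 → L=5 J1=3 J2=2
add link → L=6 J1=3 J2=2
C@5,1 dof=2 J2 → L=6 J1=3 J2=3
add link → L=7 J1=3 J2=3
PS@3,6 dof=2 J2 → L=7 J1=3 J2=4
add link → L=8 J1=3 J2=4
R@2,7 dof=1 J1 → L=8 J1=4 J2=4
PS@4,7 dof=2 J2 → L=8 J1=4 J2=5
M=3(L−1)−2J1−J2=3·7−2·4−5=8

M = 8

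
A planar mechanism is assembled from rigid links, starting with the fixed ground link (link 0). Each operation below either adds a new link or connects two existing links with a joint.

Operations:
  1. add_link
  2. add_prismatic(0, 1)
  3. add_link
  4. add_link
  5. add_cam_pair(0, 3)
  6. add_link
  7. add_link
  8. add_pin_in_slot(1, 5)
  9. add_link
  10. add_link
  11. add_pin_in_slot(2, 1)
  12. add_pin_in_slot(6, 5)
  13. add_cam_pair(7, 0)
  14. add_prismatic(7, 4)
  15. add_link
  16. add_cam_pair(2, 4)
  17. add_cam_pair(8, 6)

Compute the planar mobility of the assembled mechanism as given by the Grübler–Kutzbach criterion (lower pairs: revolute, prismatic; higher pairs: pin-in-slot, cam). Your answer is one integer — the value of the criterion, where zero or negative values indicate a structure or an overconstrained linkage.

M = 13

ground; <1,0,0>
#1 <2,0,0>
P:0↔1 J1 <2,1,0>
#2 <3,1,0>
#3 <4,1,0>
C:0↔3 J2 <4,1,1>
#4 <5,1,1>
#5 <6,1,1>
PS:1↔5 J2 <6,1,2>
#6 <7,1,2>
#7 <8,1,2>
PS:2↔1 J2 <8,1,3>
PS:6↔5 J2 <8,1,4>
C:7↔0 J2 <8,1,5>
P:7↔4 J1 <8,2,5>
#8 <9,2,5>
C:2↔4 J2 <9,2,6>
C:8↔6 J2 <9,2,7>
3×8 − 2×2 − 1×7 = 13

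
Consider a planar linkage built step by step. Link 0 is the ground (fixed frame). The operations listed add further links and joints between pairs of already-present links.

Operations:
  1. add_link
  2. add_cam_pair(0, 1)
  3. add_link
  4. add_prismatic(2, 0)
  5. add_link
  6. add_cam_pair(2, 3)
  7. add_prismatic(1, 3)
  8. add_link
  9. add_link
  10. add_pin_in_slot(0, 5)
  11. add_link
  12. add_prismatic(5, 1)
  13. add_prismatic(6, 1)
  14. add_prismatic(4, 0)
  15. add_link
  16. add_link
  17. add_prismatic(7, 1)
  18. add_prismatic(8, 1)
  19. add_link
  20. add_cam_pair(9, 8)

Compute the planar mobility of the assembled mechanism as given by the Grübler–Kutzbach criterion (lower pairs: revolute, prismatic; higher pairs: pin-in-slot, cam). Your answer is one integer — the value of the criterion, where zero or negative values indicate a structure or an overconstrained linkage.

M = 9

ground; <1,0,0>
#1 <2,0,0>
C:0↔1 J2 <2,0,1>
#2 <3,0,1>
P:2↔0 J1 <3,1,1>
#3 <4,1,1>
C:2↔3 J2 <4,1,2>
P:1↔3 J1 <4,2,2>
#4 <5,2,2>
#5 <6,2,2>
PS:0↔5 J2 <6,2,3>
#6 <7,2,3>
P:5↔1 J1 <7,3,3>
P:6↔1 J1 <7,4,3>
P:4↔0 J1 <7,5,3>
#7 <8,5,3>
#8 <9,5,3>
P:7↔1 J1 <9,6,3>
P:8↔1 J1 <9,7,3>
#9 <10,7,3>
C:9↔8 J2 <10,7,4>
3×9 − 2×7 − 1×4 = 9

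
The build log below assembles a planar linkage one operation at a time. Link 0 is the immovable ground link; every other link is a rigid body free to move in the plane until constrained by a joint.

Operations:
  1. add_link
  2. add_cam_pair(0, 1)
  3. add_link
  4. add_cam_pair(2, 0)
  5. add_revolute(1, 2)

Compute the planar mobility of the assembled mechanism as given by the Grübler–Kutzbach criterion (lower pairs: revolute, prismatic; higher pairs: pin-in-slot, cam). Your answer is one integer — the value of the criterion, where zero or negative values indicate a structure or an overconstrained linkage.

link 0 = ground. State L|J1|J2 = 1|0|0
+link1  2|0|0
C(0,1) f=2→J2  2|0|1
+link2  3|0|1
C(2,0) f=2→J2  3|0|2
R(1,2) f=1→J1  3|1|2
M = 3(3−1)−2·1−2 = 6−2−2 = 2

M = 2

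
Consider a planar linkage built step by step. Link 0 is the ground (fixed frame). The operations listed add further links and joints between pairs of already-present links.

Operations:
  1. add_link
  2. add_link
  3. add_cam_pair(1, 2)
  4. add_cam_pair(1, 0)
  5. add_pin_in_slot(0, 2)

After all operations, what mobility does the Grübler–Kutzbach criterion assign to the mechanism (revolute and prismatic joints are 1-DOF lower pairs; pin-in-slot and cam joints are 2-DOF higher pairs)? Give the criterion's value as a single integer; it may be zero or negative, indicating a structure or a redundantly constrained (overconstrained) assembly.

(L,J1,J2)=(1,0,0); link0 fixed
link1: (2,0,0)
link2: (3,0,0)
C 1-2 [J2]: (3,0,1)
C 1-0 [J2]: (3,0,2)
PS 0-2 [J2]: (3,0,3)
Grübler: 3·2 − 2·0 − 3 = 3

M = 3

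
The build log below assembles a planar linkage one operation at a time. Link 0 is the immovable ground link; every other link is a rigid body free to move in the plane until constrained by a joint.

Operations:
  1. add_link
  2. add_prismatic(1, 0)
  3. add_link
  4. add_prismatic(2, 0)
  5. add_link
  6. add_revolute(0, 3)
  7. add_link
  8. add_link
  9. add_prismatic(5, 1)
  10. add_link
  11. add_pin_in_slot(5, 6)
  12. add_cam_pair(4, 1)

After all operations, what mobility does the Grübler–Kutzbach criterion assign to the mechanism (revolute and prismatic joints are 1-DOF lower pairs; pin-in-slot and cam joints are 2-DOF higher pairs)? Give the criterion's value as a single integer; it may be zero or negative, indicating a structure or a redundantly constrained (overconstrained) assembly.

M = 8

(L,J1,J2)=(1,0,0); link0 fixed
link1: (2,0,0)
P 1-0 [J1]: (2,1,0)
link2: (3,1,0)
P 2-0 [J1]: (3,2,0)
link3: (4,2,0)
R 0-3 [J1]: (4,3,0)
link4: (5,3,0)
link5: (6,3,0)
P 5-1 [J1]: (6,4,0)
link6: (7,4,0)
PS 5-6 [J2]: (7,4,1)
C 4-1 [J2]: (7,4,2)
Grübler: 3·6 − 2·4 − 2 = 8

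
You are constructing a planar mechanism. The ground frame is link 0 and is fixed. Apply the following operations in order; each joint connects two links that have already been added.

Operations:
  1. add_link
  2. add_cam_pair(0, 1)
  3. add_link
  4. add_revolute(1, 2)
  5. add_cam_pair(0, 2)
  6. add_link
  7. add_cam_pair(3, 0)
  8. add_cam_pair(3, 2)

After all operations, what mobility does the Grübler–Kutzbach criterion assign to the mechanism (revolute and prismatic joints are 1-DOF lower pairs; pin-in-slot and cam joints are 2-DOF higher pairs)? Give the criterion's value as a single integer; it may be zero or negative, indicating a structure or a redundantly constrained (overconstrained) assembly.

link 0 = ground. State L|J1|J2 = 1|0|0
+link1  2|0|0
C(0,1) f=2→J2  2|0|1
+link2  3|0|1
R(1,2) f=1→J1  3|1|1
C(0,2) f=2→J2  3|1|2
+link3  4|1|2
C(3,0) f=2→J2  4|1|3
C(3,2) f=2→J2  4|1|4
M = 3(4−1)−2·1−4 = 9−2−4 = 3

M = 3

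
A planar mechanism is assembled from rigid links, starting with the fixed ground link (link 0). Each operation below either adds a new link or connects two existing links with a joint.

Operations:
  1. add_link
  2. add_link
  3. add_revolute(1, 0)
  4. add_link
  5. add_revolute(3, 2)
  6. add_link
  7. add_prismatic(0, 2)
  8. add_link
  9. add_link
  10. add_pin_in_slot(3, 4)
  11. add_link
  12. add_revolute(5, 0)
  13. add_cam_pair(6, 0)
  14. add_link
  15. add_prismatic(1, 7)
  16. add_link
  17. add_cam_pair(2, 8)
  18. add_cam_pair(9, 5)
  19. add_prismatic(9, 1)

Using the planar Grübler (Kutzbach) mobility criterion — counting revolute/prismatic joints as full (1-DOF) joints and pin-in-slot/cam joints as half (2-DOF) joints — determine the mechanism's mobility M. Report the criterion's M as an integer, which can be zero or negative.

L=1 J1=0 J2=0
add link → L=2 J1=0 J2=0
add link → L=3 J1=0 J2=0
R@1,0 dof=1 J1 → L=3 J1=1 J2=0
add link → L=4 J1=1 J2=0
R@3,2 dof=1 J1 → L=4 J1=2 J2=0
add link → L=5 J1=2 J2=0
P@0,2 dof=1 J1 → L=5 J1=3 J2=0
add link → L=6 J1=3 J2=0
add link → L=7 J1=3 J2=0
PS@3,4 dof=2 J2 → L=7 J1=3 J2=1
add link → L=8 J1=3 J2=1
R@5,0 dof=1 J1 → L=8 J1=4 J2=1
C@6,0 dof=2 J2 → L=8 J1=4 J2=2
add link → L=9 J1=4 J2=2
P@1,7 dof=1 J1 → L=9 J1=5 J2=2
add link → L=10 J1=5 J2=2
C@2,8 dof=2 J2 → L=10 J1=5 J2=3
C@9,5 dof=2 J2 → L=10 J1=5 J2=4
P@9,1 dof=1 J1 → L=10 J1=6 J2=4
M=3(L−1)−2J1−J2=3·9−2·6−4=11

M = 11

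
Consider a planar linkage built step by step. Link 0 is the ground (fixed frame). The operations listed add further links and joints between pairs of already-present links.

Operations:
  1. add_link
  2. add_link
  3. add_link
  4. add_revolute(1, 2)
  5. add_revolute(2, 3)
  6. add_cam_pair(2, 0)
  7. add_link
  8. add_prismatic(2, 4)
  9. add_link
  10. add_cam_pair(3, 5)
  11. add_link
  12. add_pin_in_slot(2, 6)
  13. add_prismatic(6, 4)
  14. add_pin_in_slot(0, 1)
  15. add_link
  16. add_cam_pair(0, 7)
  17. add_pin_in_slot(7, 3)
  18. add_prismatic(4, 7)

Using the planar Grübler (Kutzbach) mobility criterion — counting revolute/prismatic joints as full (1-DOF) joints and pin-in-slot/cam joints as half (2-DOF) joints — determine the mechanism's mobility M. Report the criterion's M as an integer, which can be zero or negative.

M = 5

[1;0;0] (link 0 is ground)
L+ [2;0;0]
L+ [3;0;0]
L+ [4;0;0]
R(1,2)∈J1 [4;1;0]
R(2,3)∈J1 [4;2;0]
C(2,0)∈J2 [4;2;1]
L+ [5;2;1]
P(2,4)∈J1 [5;3;1]
L+ [6;3;1]
C(3,5)∈J2 [6;3;2]
L+ [7;3;2]
PS(2,6)∈J2 [7;3;3]
P(6,4)∈J1 [7;4;3]
PS(0,1)∈J2 [7;4;4]
L+ [8;4;4]
C(0,7)∈J2 [8;4;5]
PS(7,3)∈J2 [8;4;6]
P(4,7)∈J1 [8;5;6]
mobility = 21 − 10 − 6 = 5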